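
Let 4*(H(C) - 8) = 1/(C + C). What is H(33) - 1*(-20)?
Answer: 7393/264 ≈ 28.004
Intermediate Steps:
H(C) = 8 + 1/(8*C) (H(C) = 8 + 1/(4*(C + C)) = 8 + 1/(4*((2*C))) = 8 + (1/(2*C))/4 = 8 + 1/(8*C))
H(33) - 1*(-20) = (8 + (⅛)/33) - 1*(-20) = (8 + (⅛)*(1/33)) + 20 = (8 + 1/264) + 20 = 2113/264 + 20 = 7393/264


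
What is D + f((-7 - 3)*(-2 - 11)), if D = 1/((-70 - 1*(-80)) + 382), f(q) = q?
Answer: 50961/392 ≈ 130.00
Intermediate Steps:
D = 1/392 (D = 1/((-70 + 80) + 382) = 1/(10 + 382) = 1/392 ≈ 0.0025510)
D + f((-7 - 3)*(-2 - 11)) = 1/392 + (-7 - 3)*(-2 - 11) = 1/392 - 10*(-13) = 1/392 + 130 = 50961/392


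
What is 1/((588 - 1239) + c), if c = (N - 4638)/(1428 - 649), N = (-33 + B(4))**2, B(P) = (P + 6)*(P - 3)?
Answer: -779/511238 ≈ -0.0015238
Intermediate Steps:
B(P) = (-3 + P)*(6 + P) (B(P) = (6 + P)*(-3 + P) = (-3 + P)*(6 + P))
N = 529 (N = (-33 + (-18 + 4**2 + 3*4))**2 = (-33 + (-18 + 16 + 12))**2 = (-33 + 10)**2 = (-23)**2 = 529)
c = -4109/779 (c = (529 - 4638)/(1428 - 649) = -4109/779 ≈ -5.2747)
1/((588 - 1239) + c) = 1/((588 - 1239) - 4109/779) = 1/(-651 - 4109/779) = 1/(-511238/779) = -779/511238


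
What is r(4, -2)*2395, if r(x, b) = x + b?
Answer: 4790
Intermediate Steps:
r(x, b) = b + x
r(4, -2)*2395 = (-2 + 4)*2395 = 2*2395 = 4790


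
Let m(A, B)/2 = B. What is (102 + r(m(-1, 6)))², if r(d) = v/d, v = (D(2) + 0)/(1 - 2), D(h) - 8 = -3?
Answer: 1485961/144 ≈ 10319.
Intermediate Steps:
D(h) = 5 (D(h) = 8 - 3 = 5)
m(A, B) = 2*B
v = -5 (v = (5 + 0)/(1 - 2) = 5/(-1) = 5*(-1) = -5)
r(d) = -5/d
(102 + r(m(-1, 6)))² = (102 - 5/(2*6))² = (102 - 5/12)² = (1219/12)² = 1485961/144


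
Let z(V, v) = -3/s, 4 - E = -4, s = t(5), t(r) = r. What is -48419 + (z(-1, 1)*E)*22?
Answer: -242623/5 ≈ -48525.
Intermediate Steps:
s = 5
E = 8 (E = 4 - 1*(-4) = 4 + 4 = 8)
z(V, v) = -3/5
-48419 + (z(-1, 1)*E)*22 = -48419 - 3/5*8*22 = -48419 - 24/5*22 = -48419 - 528/5 = -242623/5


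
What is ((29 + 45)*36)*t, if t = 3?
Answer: 7992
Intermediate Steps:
((29 + 45)*36)*t = ((29 + 45)*36)*3 = (74*36)*3 = 2664*3 = 7992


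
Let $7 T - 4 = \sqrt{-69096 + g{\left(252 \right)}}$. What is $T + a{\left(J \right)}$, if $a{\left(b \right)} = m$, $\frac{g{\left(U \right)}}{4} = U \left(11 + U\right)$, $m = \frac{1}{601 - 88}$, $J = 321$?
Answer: $\frac{2059}{3591} + \frac{2 \sqrt{49002}}{7} \approx 63.82$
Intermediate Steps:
$m = \frac{1}{513} \approx 0.0019493$
$g{\left(U \right)} = 4 U \left(11 + U\right)$
$a{\left(b \right)} = \frac{1}{513}$
$T = \frac{4}{7} + \frac{2 \sqrt{49002}}{7}$ ($T = \frac{4}{7} + \frac{\sqrt{-69096 + 4 \cdot 252 \left(11 + 252\right)}}{7} = \frac{4}{7} + \frac{\sqrt{-69096 + 4 \cdot 252 \cdot 263}}{7} = \frac{4}{7} + \frac{\sqrt{-69096 + 265104}}{7} = \frac{4}{7} + \frac{\sqrt{196008}}{7} = \frac{4}{7} + \frac{2 \sqrt{49002}}{7} \approx 63.818$)
$T + a{\left(J \right)} = \left(\frac{4}{7} + \frac{2 \sqrt{49002}}{7}\right) + \frac{1}{513} = \frac{2059}{3591} + \frac{2 \sqrt{49002}}{7}$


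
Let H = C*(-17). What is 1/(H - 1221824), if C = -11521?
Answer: -1/1025967 ≈ -9.7469e-7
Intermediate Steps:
H = 195857 (H = -11521*(-17) = 195857)
1/(H - 1221824) = 1/(195857 - 1221824) = 1/(-1025967) = -1/1025967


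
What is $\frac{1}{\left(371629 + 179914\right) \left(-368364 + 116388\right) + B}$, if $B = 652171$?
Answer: $- \frac{1}{138974946797} \approx -7.1955 \cdot 10^{-12}$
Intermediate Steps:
$\frac{1}{\left(371629 + 179914\right) \left(-368364 + 116388\right) + B} = \frac{1}{\left(371629 + 179914\right) \left(-368364 + 116388\right) + 652171} = \frac{1}{551543 \left(-251976\right) + 652171} = \frac{1}{-138975598968 + 652171} = \frac{1}{-138974946797} = - \frac{1}{138974946797}$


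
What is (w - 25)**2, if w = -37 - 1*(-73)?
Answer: 121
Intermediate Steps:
w = 36 (w = -37 + 73 = 36)
(w - 25)**2 = (36 - 25)**2 = 11**2 = 121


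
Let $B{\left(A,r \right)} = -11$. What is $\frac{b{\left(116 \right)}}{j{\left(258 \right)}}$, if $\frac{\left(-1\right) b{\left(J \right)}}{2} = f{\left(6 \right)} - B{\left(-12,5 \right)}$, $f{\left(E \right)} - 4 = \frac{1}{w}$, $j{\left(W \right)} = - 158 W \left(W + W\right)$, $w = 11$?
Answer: $\frac{83}{57844116} \approx 1.4349 \cdot 10^{-6}$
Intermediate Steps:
$j{\left(W \right)} = - 316 W^{2}$ ($j{\left(W \right)} = - 158 W 2 W = - 316 W^{2}$)
$f{\left(E \right)} = \frac{45}{11}$ ($f{\left(E \right)} = 4 + \frac{1}{11} = \frac{45}{11}$)
$b{\left(J \right)} = - \frac{332}{11}$ ($b{\left(J \right)} = - 2 \left(\frac{45}{11} - -11\right) = - 2 \left(\frac{45}{11} + 11\right) = \left(-2\right) \frac{166}{11} = - \frac{332}{11}$)
$\frac{b{\left(116 \right)}}{j{\left(258 \right)}} = - \frac{332}{11 \left(- 316 \cdot 258^{2}\right)} = - \frac{332}{11 \left(\left(-316\right) 66564\right)} = - \frac{332}{11 \left(-21034224\right)} = \left(- \frac{332}{11}\right) \left(- \frac{1}{21034224}\right) = \frac{83}{57844116}$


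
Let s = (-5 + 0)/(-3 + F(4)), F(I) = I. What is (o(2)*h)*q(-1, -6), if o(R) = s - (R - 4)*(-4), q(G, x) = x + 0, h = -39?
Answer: -3042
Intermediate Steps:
s = -5 (s = (-5 + 0)/(-3 + 4) = -5/1 = -5*1 = -5)
q(G, x) = x
o(R) = -21 + 4*R (o(R) = -5 - (R - 4)*(-4) = -5 - (-4 + R)*(-4) = -5 - (16 - 4*R) = -5 + (-16 + 4*R) = -21 + 4*R)
(o(2)*h)*q(-1, -6) = ((-21 + 4*2)*(-39))*(-6) = ((-21 + 8)*(-39))*(-6) = -13*(-39)*(-6) = 507*(-6) = -3042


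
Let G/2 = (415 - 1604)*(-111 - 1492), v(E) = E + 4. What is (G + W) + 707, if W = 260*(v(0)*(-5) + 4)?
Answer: 3808481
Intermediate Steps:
v(E) = 4 + E
W = -4160 (W = 260*((4 + 0)*(-5) + 4) = 260*(4*(-5) + 4) = 260*(-20 + 4) = 260*(-16) = -4160)
G = 3811934 (G = 2*((415 - 1604)*(-111 - 1492)) = 2*(-1189*(-1603)) = 2*1905967 = 3811934)
(G + W) + 707 = (3811934 - 4160) + 707 = 3807774 + 707 = 3808481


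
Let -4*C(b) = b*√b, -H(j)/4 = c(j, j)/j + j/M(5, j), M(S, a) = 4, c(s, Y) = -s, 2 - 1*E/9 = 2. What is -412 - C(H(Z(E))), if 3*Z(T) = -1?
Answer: -412 + 13*√39/36 ≈ -409.75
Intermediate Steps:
E = 0 (E = 18 - 9*2 = 18 - 18 = 0)
Z(T) = -⅓ (Z(T) = (⅓)*(-1) = -⅓)
H(j) = 4 - j (H(j) = -4*((-j)/j + j/4) = -4*(-1 + j*(¼)) = -4*(-1 + j/4) = 4 - j)
C(b) = -b^(3/2)/4 (C(b) = -b*√b/4 = -b^(3/2)/4)
-412 - C(H(Z(E))) = -412 - (-1)*(4 - 1*(-⅓))^(3/2)/4 = -412 - (-1)*(4 + ⅓)^(3/2)/4 = -412 - (-1)*(13/3)^(3/2)/4 = -412 - (-1)*13*√39/9/4 = -412 - (-13)*√39/36 = -412 + 13*√39/36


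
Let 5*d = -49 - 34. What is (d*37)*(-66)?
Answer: 202686/5 ≈ 40537.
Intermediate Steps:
d = -83/5 (d = (-49 - 34)/5 = (⅕)*(-83) = -83/5 ≈ -16.600)
(d*37)*(-66) = -83/5*37*(-66) = -3071/5*(-66) = 202686/5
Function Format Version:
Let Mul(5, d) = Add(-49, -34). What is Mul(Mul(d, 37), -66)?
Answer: Rational(202686, 5) ≈ 40537.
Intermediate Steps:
d = Rational(-83, 5) (d = Mul(Rational(1, 5), Add(-49, -34)) = Mul(Rational(1, 5), -83) = Rational(-83, 5) ≈ -16.600)
Mul(Mul(d, 37), -66) = Mul(Mul(Rational(-83, 5), 37), -66) = Mul(Rational(-3071, 5), -66) = Rational(202686, 5)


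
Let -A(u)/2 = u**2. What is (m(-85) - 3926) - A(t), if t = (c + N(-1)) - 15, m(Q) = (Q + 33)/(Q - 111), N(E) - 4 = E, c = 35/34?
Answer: -104367337/28322 ≈ -3685.0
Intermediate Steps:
c = 35/34 (c = 35*(1/34) = 35/34 ≈ 1.0294)
N(E) = 4 + E
m(Q) = (33 + Q)/(-111 + Q)
t = -373/34 (t = (35/34 + (4 - 1)) - 15 = (35/34 + 3) - 15 = 137/34 - 15 = -373/34 ≈ -10.971)
A(u) = -2*u**2
(m(-85) - 3926) - A(t) = ((33 - 85)/(-111 - 85) - 3926) - (-2)*(-373/34)**2 = (-52/(-196) - 3926) - (-2)*139129/1156 = (-1/196*(-52) - 3926) - 1*(-139129/578) = (13/49 - 3926) + 139129/578 = -192361/49 + 139129/578 = -104367337/28322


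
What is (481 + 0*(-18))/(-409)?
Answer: -481/409 ≈ -1.1760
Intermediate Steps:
(481 + 0*(-18))/(-409) = -(481 + 0)/409 = -1/409*481 = -481/409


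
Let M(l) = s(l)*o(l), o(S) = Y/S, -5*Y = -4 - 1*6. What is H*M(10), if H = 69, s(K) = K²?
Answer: 1380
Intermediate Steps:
Y = 2 (Y = -(-4 - 1*6)/5 = -(-4 - 6)/5 = -⅕*(-10) = 2)
o(S) = 2/S
M(l) = 2*l (M(l) = l²*(2/l) = 2*l)
H*M(10) = 69*(2*10) = 69*20 = 1380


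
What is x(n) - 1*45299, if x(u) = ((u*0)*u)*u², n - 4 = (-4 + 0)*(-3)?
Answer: -45299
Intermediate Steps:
n = 16 (n = 4 + (-4 + 0)*(-3) = 4 - 4*(-3) = 4 + 12 = 16)
x(u) = 0 (x(u) = (0*u)*u² = 0*u² = 0)
x(n) - 1*45299 = 0 - 1*45299 = 0 - 45299 = -45299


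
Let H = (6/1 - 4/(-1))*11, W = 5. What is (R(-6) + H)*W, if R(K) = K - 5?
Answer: 495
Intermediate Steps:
H = 110 (H = (6*1 - 4*(-1))*11 = (6 + 4)*11 = 10*11 = 110)
R(K) = -5 + K
(R(-6) + H)*W = ((-5 - 6) + 110)*5 = (-11 + 110)*5 = 99*5 = 495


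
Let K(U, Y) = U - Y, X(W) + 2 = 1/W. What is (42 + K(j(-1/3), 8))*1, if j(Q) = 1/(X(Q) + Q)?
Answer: 541/16 ≈ 33.813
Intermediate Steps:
X(W) = -2 + 1/W
j(Q) = 1/(-2 + Q + 1/Q) (j(Q) = 1/((-2 + 1/Q) + Q) = 1/(-2 + Q + 1/Q))
(42 + K(j(-1/3), 8))*1 = (42 + ((-1/3)/(1 + (-1/3)*(-2 - 1/3)) - 1*8))*1 = (42 + ((-1*⅓)/(1 + (-1*⅓)*(-2 - 1*⅓)) - 8))*1 = (42 + (-1/(3*(1 - (-2 - ⅓)/3)) - 8))*1 = (42 + (-1/(3*(1 - ⅓*(-7/3))) - 8))*1 = (42 + (-1/(3*(1 + 7/9)) - 8))*1 = (42 + (-1/(3*16/9) - 8))*1 = (42 + (-⅓*9/16 - 8))*1 = (42 + (-3/16 - 8))*1 = (42 - 131/16)*1 = (541/16)*1 = 541/16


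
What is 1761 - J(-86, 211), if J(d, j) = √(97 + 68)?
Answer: 1761 - √165 ≈ 1748.2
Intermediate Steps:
J(d, j) = √165
1761 - J(-86, 211) = 1761 - √165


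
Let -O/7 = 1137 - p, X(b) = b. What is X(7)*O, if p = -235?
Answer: -67228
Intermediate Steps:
O = -9604 (O = -7*(1137 - 1*(-235)) = -7*(1137 + 235) = -7*1372 = -9604)
X(7)*O = 7*(-9604) = -67228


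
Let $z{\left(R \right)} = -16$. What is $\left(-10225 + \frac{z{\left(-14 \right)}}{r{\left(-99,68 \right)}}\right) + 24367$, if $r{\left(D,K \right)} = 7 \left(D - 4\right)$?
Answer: $\frac{10196398}{721} \approx 14142.0$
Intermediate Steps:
$r{\left(D,K \right)} = -28 + 7 D$ ($r{\left(D,K \right)} = 7 \left(-4 + D\right) = -28 + 7 D$)
$\left(-10225 + \frac{z{\left(-14 \right)}}{r{\left(-99,68 \right)}}\right) + 24367 = \left(-10225 - \frac{16}{-28 + 7 \left(-99\right)}\right) + 24367 = \left(-10225 - \frac{16}{-28 - 693}\right) + 24367 = \left(-10225 - \frac{16}{-721}\right) + 24367 = \left(-10225 - - \frac{16}{721}\right) + 24367 = \left(-10225 + \frac{16}{721}\right) + 24367 = - \frac{7372209}{721} + 24367 = \frac{10196398}{721}$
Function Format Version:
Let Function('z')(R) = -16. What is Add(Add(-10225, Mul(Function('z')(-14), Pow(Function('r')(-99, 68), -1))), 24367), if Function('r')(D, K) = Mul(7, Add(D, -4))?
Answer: Rational(10196398, 721) ≈ 14142.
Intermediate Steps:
Function('r')(D, K) = Add(-28, Mul(7, D)) (Function('r')(D, K) = Mul(7, Add(-4, D)) = Add(-28, Mul(7, D)))
Add(Add(-10225, Mul(Function('z')(-14), Pow(Function('r')(-99, 68), -1))), 24367) = Add(Add(-10225, Mul(-16, Pow(Add(-28, Mul(7, -99)), -1))), 24367) = Add(Add(-10225, Mul(-16, Pow(Add(-28, -693), -1))), 24367) = Add(Add(-10225, Mul(-16, Pow(-721, -1))), 24367) = Add(Add(-10225, Mul(-16, Rational(-1, 721))), 24367) = Add(Add(-10225, Rational(16, 721)), 24367) = Add(Rational(-7372209, 721), 24367) = Rational(10196398, 721)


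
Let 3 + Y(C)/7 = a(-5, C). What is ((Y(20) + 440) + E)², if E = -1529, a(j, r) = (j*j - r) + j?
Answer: 1232100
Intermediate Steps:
a(j, r) = j + j² - r (a(j, r) = (j² - r) + j = j + j² - r)
Y(C) = 119 - 7*C (Y(C) = -21 + 7*(-5 + (-5)² - C) = -21 + 7*(-5 + 25 - C) = -21 + 7*(20 - C) = -21 + (140 - 7*C) = 119 - 7*C)
((Y(20) + 440) + E)² = (((119 - 7*20) + 440) - 1529)² = (((119 - 140) + 440) - 1529)² = ((-21 + 440) - 1529)² = (419 - 1529)² = (-1110)² = 1232100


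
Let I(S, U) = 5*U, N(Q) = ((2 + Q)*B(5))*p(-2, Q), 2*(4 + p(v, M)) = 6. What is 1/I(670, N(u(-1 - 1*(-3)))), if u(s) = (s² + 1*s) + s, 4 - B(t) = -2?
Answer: -1/300 ≈ -0.0033333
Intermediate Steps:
p(v, M) = -1 (p(v, M) = -4 + (½)*6 = -4 + 3 = -1)
B(t) = 6 (B(t) = 4 - 1*(-2) = 4 + 2 = 6)
u(s) = s² + 2*s (u(s) = (s² + s) + s = (s + s²) + s = s² + 2*s)
N(Q) = -12 - 6*Q (N(Q) = ((2 + Q)*6)*(-1) = (12 + 6*Q)*(-1) = -12 - 6*Q)
1/I(670, N(u(-1 - 1*(-3)))) = 1/(5*(-12 - 6*(-1 - 1*(-3))*(2 + (-1 - 1*(-3))))) = 1/(5*(-12 - 6*(-1 + 3)*(2 + (-1 + 3)))) = 1/(5*(-12 - 12*(2 + 2))) = 1/(5*(-12 - 12*4)) = 1/(5*(-12 - 6*8)) = 1/(5*(-12 - 48)) = 1/(5*(-60)) = 1/(-300) = -1/300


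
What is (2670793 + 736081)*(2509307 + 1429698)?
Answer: 13419693720370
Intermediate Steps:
(2670793 + 736081)*(2509307 + 1429698) = 3406874*3939005 = 13419693720370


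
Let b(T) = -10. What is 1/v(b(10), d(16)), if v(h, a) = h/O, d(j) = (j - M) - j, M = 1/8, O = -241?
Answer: 241/10 ≈ 24.100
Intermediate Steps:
M = ⅛ ≈ 0.12500
d(j) = -⅛ (d(j) = (j - 1*⅛) - j = (j - ⅛) - j = (-⅛ + j) - j = -⅛)
v(h, a) = -h/241 (v(h, a) = h/(-241) = h*(-1/241) = -h/241)
1/v(b(10), d(16)) = 1/(-1/241*(-10)) = 1/(10/241) = 241/10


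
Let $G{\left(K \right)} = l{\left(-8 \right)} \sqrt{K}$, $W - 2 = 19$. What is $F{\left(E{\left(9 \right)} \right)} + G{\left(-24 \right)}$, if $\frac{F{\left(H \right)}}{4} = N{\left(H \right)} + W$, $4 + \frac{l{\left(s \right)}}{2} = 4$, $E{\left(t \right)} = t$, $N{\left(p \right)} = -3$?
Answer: $72$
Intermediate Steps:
$W = 21$ ($W = 2 + 19 = 21$)
$l{\left(s \right)} = 0$ ($l{\left(s \right)} = -8 + 2 \cdot 4 = -8 + 8 = 0$)
$G{\left(K \right)} = 0$ ($G{\left(K \right)} = 0 \sqrt{K} = 0$)
$F{\left(H \right)} = 72$ ($F{\left(H \right)} = 4 \left(-3 + 21\right) = 4 \cdot 18 = 72$)
$F{\left(E{\left(9 \right)} \right)} + G{\left(-24 \right)} = 72 + 0 = 72$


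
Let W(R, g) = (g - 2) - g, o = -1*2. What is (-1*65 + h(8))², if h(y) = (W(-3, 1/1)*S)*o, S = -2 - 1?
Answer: 5929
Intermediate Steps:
o = -2
S = -3
W(R, g) = -2 (W(R, g) = (-2 + g) - g = -2)
h(y) = -12 (h(y) = -2*(-3)*(-2) = 6*(-2) = -12)
(-1*65 + h(8))² = (-1*65 - 12)² = (-65 - 12)² = (-77)² = 5929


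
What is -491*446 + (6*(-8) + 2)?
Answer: -219032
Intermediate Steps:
-491*446 + (6*(-8) + 2) = -218986 + (-48 + 2) = -218986 - 46 = -219032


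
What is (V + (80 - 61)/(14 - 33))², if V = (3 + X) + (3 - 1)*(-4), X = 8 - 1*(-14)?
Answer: 256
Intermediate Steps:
X = 22 (X = 8 + 14 = 22)
V = 17 (V = (3 + 22) + (3 - 1)*(-4) = 25 + 2*(-4) = 25 - 8 = 17)
(V + (80 - 61)/(14 - 33))² = (17 + (80 - 61)/(14 - 33))² = (17 + 19/(-19))² = (17 + 19*(-1/19))² = (17 - 1)² = 16² = 256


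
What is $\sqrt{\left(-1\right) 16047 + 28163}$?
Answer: $2 \sqrt{3029} \approx 110.07$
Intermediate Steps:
$\sqrt{\left(-1\right) 16047 + 28163} = \sqrt{-16047 + 28163} = \sqrt{12116} = 2 \sqrt{3029}$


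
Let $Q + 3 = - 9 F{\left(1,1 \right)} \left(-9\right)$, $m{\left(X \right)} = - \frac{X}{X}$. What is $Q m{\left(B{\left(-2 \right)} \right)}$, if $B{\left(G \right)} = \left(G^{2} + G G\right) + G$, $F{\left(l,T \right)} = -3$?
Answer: $246$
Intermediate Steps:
$B{\left(G \right)} = G + 2 G^{2}$ ($B{\left(G \right)} = \left(G^{2} + G^{2}\right) + G = 2 G^{2} + G = G + 2 G^{2}$)
$m{\left(X \right)} = -1$ ($m{\left(X \right)} = \left(-1\right) 1 = -1$)
$Q = -246$ ($Q = -3 + \left(-9\right) \left(-3\right) \left(-9\right) = -3 + 27 \left(-9\right) = -3 - 243 = -246$)
$Q m{\left(B{\left(-2 \right)} \right)} = \left(-246\right) \left(-1\right) = 246$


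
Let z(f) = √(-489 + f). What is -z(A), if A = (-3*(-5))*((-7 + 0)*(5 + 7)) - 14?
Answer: -I*√1763 ≈ -41.988*I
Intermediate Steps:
A = -1274 (A = 15*(-7*12) - 14 = 15*(-84) - 14 = -1260 - 14 = -1274)
-z(A) = -√(-489 - 1274) = -√(-1763) = -I*√1763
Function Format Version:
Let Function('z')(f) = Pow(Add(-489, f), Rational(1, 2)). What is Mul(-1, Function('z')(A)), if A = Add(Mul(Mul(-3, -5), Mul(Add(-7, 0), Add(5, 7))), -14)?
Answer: Mul(-1, I, Pow(1763, Rational(1, 2))) ≈ Mul(-41.988, I)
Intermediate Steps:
A = -1274 (A = Add(Mul(15, Mul(-7, 12)), -14) = Add(Mul(15, -84), -14) = Add(-1260, -14) = -1274)
Mul(-1, Function('z')(A)) = Mul(-1, Pow(Add(-489, -1274), Rational(1, 2))) = Mul(-1, Pow(-1763, Rational(1, 2))) = Mul(-1, Mul(I, Pow(1763, Rational(1, 2)))) = Mul(-1, I, Pow(1763, Rational(1, 2)))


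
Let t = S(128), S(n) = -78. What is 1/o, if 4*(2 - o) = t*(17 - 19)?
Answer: -1/37 ≈ -0.027027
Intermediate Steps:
t = -78
o = -37 (o = 2 - (-39)*(17 - 19)/2 = 2 - (-39)*(-2)/2 = 2 - ¼*156 = 2 - 39 = -37)
1/o = 1/(-37) = -1/37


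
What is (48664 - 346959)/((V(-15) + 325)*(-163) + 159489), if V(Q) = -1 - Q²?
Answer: -298295/143352 ≈ -2.0809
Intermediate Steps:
(48664 - 346959)/((V(-15) + 325)*(-163) + 159489) = (48664 - 346959)/(((-1 - 1*(-15)²) + 325)*(-163) + 159489) = -298295/(((-1 - 1*225) + 325)*(-163) + 159489) = -298295/(((-1 - 225) + 325)*(-163) + 159489) = -298295/((-226 + 325)*(-163) + 159489) = -298295/(99*(-163) + 159489) = -298295/(-16137 + 159489) = -298295/143352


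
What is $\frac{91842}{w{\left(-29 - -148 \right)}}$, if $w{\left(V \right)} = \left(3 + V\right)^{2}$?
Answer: $\frac{45921}{7442} \approx 6.1705$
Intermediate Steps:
$\frac{91842}{w{\left(-29 - -148 \right)}} = \frac{91842}{\left(3 - -119\right)^{2}} = \frac{91842}{\left(3 + \left(-29 + 148\right)\right)^{2}} = \frac{91842}{\left(3 + 119\right)^{2}} = \frac{91842}{122^{2}} = \frac{91842}{14884} = 91842 \cdot \frac{1}{14884} = \frac{45921}{7442}$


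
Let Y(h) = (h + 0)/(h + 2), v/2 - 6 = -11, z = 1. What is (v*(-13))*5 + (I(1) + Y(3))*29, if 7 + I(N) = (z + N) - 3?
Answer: 2177/5 ≈ 435.40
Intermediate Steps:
v = -10 (v = 12 + 2*(-11) = 12 - 22 = -10)
Y(h) = h/(2 + h)
I(N) = -9 + N (I(N) = -7 + ((1 + N) - 3) = -7 + (-2 + N) = -9 + N)
(v*(-13))*5 + (I(1) + Y(3))*29 = -10*(-13)*5 + ((-9 + 1) + 3/(2 + 3))*29 = 130*5 + (-8 + 3/5)*29 = 650 + (-8 + 3*(⅕))*29 = 650 + (-8 + ⅗)*29 = 650 - 37/5*29 = 650 - 1073/5 = 2177/5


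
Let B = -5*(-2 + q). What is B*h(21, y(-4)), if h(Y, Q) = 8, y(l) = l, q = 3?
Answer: -40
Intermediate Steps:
B = -5 (B = -5*(-2 + 3) = -5*1 = -5)
B*h(21, y(-4)) = -5*8 = -40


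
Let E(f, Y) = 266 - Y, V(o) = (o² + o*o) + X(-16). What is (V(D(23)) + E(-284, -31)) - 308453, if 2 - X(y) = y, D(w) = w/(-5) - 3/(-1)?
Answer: -7703322/25 ≈ -3.0813e+5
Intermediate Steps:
D(w) = 3 - w/5 (D(w) = w*(-⅕) - 3*(-1) = -w/5 + 3 = 3 - w/5)
X(y) = 2 - y
V(o) = 18 + 2*o² (V(o) = (o² + o*o) + (2 - 1*(-16)) = (o² + o²) + (2 + 16) = 2*o² + 18 = 18 + 2*o²)
(V(D(23)) + E(-284, -31)) - 308453 = ((18 + 2*(3 - ⅕*23)²) + (266 - 1*(-31))) - 308453 = ((18 + 2*(3 - 23/5)²) + (266 + 31)) - 308453 = ((18 + 2*(-8/5)²) + 297) - 308453 = ((18 + 2*(64/25)) + 297) - 308453 = ((18 + 128/25) + 297) - 308453 = (578/25 + 297) - 308453 = 8003/25 - 308453 = -7703322/25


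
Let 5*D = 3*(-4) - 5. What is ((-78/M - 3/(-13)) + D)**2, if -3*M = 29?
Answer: 85303696/3553225 ≈ 24.007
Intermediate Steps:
M = -29/3 (M = -1/3*29 = -29/3 ≈ -9.6667)
D = -17/5 (D = (3*(-4) - 5)/5 = (-12 - 5)/5 = (1/5)*(-17) = -17/5 ≈ -3.4000)
((-78/M - 3/(-13)) + D)**2 = ((-78/(-29/3) - 3/(-13)) - 17/5)**2 = ((-78*(-3/29) - 3*(-1/13)) - 17/5)**2 = ((234/29 + 3/13) - 17/5)**2 = (3129/377 - 17/5)**2 = (9236/1885)**2 = 85303696/3553225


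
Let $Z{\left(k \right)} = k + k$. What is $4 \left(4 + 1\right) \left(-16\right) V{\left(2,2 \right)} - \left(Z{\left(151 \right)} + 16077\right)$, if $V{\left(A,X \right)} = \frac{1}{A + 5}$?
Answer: $- \frac{114973}{7} \approx -16425.0$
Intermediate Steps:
$Z{\left(k \right)} = 2 k$
$V{\left(A,X \right)} = \frac{1}{5 + A}$
$4 \left(4 + 1\right) \left(-16\right) V{\left(2,2 \right)} - \left(Z{\left(151 \right)} + 16077\right) = \frac{4 \left(4 + 1\right) \left(-16\right)}{5 + 2} - \left(2 \cdot 151 + 16077\right) = \frac{4 \cdot 5 \left(-16\right)}{7} - \left(302 + 16077\right) = 20 \left(-16\right) \frac{1}{7} - 16379 = \left(-320\right) \frac{1}{7} - 16379 = - \frac{320}{7} - 16379 = - \frac{114973}{7}$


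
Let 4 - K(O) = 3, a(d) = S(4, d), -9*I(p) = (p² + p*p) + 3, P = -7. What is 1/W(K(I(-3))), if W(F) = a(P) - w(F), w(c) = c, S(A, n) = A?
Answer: ⅓ ≈ 0.33333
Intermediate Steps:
I(p) = -⅓ - 2*p²/9 (I(p) = -((p² + p*p) + 3)/9 = -((p² + p²) + 3)/9 = -(2*p² + 3)/9 = -(3 + 2*p²)/9 = -⅓ - 2*p²/9)
a(d) = 4
K(O) = 1 (K(O) = 4 - 1*3 = 4 - 3 = 1)
W(F) = 4 - F
1/W(K(I(-3))) = 1/(4 - 1*1) = 1/(4 - 1) = 1/3 = ⅓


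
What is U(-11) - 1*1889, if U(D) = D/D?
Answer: -1888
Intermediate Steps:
U(D) = 1
U(-11) - 1*1889 = 1 - 1*1889 = 1 - 1889 = -1888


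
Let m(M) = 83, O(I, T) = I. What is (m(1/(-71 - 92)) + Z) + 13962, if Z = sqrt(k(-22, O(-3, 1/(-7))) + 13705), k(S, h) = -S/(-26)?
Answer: 14045 + sqrt(2316002)/13 ≈ 14162.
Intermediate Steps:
k(S, h) = S/26 (k(S, h) = -S*(-1/26) = S/26)
Z = sqrt(2316002)/13 (Z = sqrt((1/26)*(-22) + 13705) = sqrt(-11/13 + 13705) = sqrt(178154/13) = sqrt(2316002)/13 ≈ 117.06)
(m(1/(-71 - 92)) + Z) + 13962 = (83 + sqrt(2316002)/13) + 13962 = 14045 + sqrt(2316002)/13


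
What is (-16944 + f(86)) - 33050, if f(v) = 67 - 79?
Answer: -50006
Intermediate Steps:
f(v) = -12
(-16944 + f(86)) - 33050 = (-16944 - 12) - 33050 = -16956 - 33050 = -50006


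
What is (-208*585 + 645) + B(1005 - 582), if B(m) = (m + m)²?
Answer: 594681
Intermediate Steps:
B(m) = 4*m² (B(m) = (2*m)² = 4*m²)
(-208*585 + 645) + B(1005 - 582) = (-208*585 + 645) + 4*(1005 - 582)² = (-121680 + 645) + 4*423² = -121035 + 4*178929 = -121035 + 715716 = 594681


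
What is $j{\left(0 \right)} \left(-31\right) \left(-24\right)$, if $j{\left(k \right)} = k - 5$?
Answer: $-3720$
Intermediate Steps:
$j{\left(k \right)} = -5 + k$
$j{\left(0 \right)} \left(-31\right) \left(-24\right) = \left(-5 + 0\right) \left(-31\right) \left(-24\right) = \left(-5\right) \left(-31\right) \left(-24\right) = 155 \left(-24\right) = -3720$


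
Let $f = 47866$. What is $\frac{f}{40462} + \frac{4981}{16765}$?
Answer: $\frac{502007356}{339172715} \approx 1.4801$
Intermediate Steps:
$\frac{f}{40462} + \frac{4981}{16765} = \frac{47866}{40462} + \frac{4981}{16765} = 47866 \cdot \frac{1}{40462} + 4981 \cdot \frac{1}{16765} = \frac{23933}{20231} + \frac{4981}{16765} = \frac{502007356}{339172715}$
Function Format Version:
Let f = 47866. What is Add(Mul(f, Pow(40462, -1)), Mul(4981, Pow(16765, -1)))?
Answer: Rational(502007356, 339172715) ≈ 1.4801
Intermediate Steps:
Add(Mul(f, Pow(40462, -1)), Mul(4981, Pow(16765, -1))) = Add(Mul(47866, Pow(40462, -1)), Mul(4981, Pow(16765, -1))) = Add(Mul(47866, Rational(1, 40462)), Mul(4981, Rational(1, 16765))) = Add(Rational(23933, 20231), Rational(4981, 16765)) = Rational(502007356, 339172715)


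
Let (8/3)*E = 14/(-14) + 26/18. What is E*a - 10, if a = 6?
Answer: -9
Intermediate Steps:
E = ⅙ (E = 3*(14/(-14) + 26/18)/8 = 3*(14*(-1/14) + 26*(1/18))/8 = 3*(-1 + 13/9)/8 = (3/8)*(4/9) = ⅙ ≈ 0.16667)
E*a - 10 = (⅙)*6 - 10 = 1 - 10 = -9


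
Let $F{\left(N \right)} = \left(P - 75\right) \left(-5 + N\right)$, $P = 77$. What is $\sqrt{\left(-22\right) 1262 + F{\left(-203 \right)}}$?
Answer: $2 i \sqrt{7045} \approx 167.87 i$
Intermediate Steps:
$F{\left(N \right)} = -10 + 2 N$ ($F{\left(N \right)} = \left(77 - 75\right) \left(-5 + N\right) = 2 \left(-5 + N\right) = -10 + 2 N$)
$\sqrt{\left(-22\right) 1262 + F{\left(-203 \right)}} = \sqrt{\left(-22\right) 1262 + \left(-10 + 2 \left(-203\right)\right)} = \sqrt{-27764 - 416} = \sqrt{-28180} = 2 i \sqrt{7045}$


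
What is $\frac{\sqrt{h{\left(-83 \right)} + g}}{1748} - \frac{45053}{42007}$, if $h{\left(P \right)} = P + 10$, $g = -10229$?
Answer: $- \frac{45053}{42007} + \frac{i \sqrt{10302}}{1748} \approx -1.0725 + 0.058066 i$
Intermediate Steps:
$h{\left(P \right)} = 10 + P$
$\frac{\sqrt{h{\left(-83 \right)} + g}}{1748} - \frac{45053}{42007} = \frac{\sqrt{\left(10 - 83\right) - 10229}}{1748} - \frac{45053}{42007} = \sqrt{-73 - 10229} \cdot \frac{1}{1748} - \frac{45053}{42007} = \sqrt{-10302} \cdot \frac{1}{1748} - \frac{45053}{42007} = i \sqrt{10302} \cdot \frac{1}{1748} - \frac{45053}{42007} = \frac{i \sqrt{10302}}{1748} - \frac{45053}{42007} = - \frac{45053}{42007} + \frac{i \sqrt{10302}}{1748}$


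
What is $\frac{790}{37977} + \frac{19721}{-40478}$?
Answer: $- \frac{19377481}{41546838} \approx -0.4664$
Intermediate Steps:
$\frac{790}{37977} + \frac{19721}{-40478} = 790 \cdot \frac{1}{37977} + 19721 \left(- \frac{1}{40478}\right) = \frac{790}{37977} - \frac{533}{1094} = - \frac{19377481}{41546838}$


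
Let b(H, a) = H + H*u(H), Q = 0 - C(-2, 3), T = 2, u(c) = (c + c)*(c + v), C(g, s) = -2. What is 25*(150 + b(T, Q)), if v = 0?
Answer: 4200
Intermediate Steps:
u(c) = 2*c² (u(c) = (c + c)*(c + 0) = (2*c)*c = 2*c²)
Q = 2 (Q = 0 - 1*(-2) = 0 + 2 = 2)
b(H, a) = H + 2*H³ (b(H, a) = H + H*(2*H²) = H + 2*H³)
25*(150 + b(T, Q)) = 25*(150 + (2 + 2*2³)) = 25*(150 + (2 + 2*8)) = 25*(150 + (2 + 16)) = 25*(150 + 18) = 25*168 = 4200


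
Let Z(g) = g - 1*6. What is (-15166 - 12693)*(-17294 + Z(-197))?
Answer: 487448923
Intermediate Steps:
Z(g) = -6 + g (Z(g) = g - 6 = -6 + g)
(-15166 - 12693)*(-17294 + Z(-197)) = (-15166 - 12693)*(-17294 + (-6 - 197)) = -27859*(-17294 - 203) = -27859*(-17497) = 487448923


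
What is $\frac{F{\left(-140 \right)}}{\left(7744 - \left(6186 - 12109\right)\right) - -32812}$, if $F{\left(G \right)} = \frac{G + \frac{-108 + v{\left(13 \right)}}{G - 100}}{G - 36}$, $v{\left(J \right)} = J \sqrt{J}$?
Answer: $\frac{2791}{163606080} + \frac{13 \sqrt{13}}{1963272960} \approx 1.7083 \cdot 10^{-5}$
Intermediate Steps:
$v{\left(J \right)} = J^{\frac{3}{2}}$
$F{\left(G \right)} = \frac{G + \frac{-108 + 13 \sqrt{13}}{-100 + G}}{-36 + G}$ ($F{\left(G \right)} = \frac{G + \frac{-108 + 13^{\frac{3}{2}}}{G - 100}}{G - 36} = \frac{G + \frac{-108 + 13 \sqrt{13}}{-100 + G}}{-36 + G}$)
$\frac{F{\left(-140 \right)}}{\left(7744 - \left(6186 - 12109\right)\right) - -32812} = \frac{\frac{1}{3600 + \left(-140\right)^{2} - -19040} \left(-108 + \left(-140\right)^{2} - -14000 + 13 \sqrt{13}\right)}{\left(7744 - \left(6186 - 12109\right)\right) - -32812} = \frac{\frac{1}{3600 + 19600 + 19040} \left(-108 + 19600 + 14000 + 13 \sqrt{13}\right)}{\left(7744 - \left(6186 - 12109\right)\right) + 32812} = \frac{\frac{1}{42240} \left(33492 + 13 \sqrt{13}\right)}{\left(7744 - -5923\right) + 32812} = \frac{\frac{1}{42240} \left(33492 + 13 \sqrt{13}\right)}{\left(7744 + 5923\right) + 32812} = \frac{\frac{2791}{3520} + \frac{13 \sqrt{13}}{42240}}{13667 + 32812} = \frac{\frac{2791}{3520} + \frac{13 \sqrt{13}}{42240}}{46479} = \left(\frac{2791}{3520} + \frac{13 \sqrt{13}}{42240}\right) \frac{1}{46479} = \frac{2791}{163606080} + \frac{13 \sqrt{13}}{1963272960}$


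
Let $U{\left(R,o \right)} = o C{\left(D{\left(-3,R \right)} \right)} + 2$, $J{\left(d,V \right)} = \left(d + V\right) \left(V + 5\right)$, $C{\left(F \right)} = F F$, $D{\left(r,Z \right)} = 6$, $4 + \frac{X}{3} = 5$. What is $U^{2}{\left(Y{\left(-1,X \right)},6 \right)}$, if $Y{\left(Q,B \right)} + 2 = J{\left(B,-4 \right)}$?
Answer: $47524$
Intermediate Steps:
$X = 3$ ($X = -12 + 3 \cdot 5 = -12 + 15 = 3$)
$C{\left(F \right)} = F^{2}$
$J{\left(d,V \right)} = \left(5 + V\right) \left(V + d\right)$ ($J{\left(d,V \right)} = \left(V + d\right) \left(5 + V\right) = \left(5 + V\right) \left(V + d\right)$)
$Y{\left(Q,B \right)} = -6 + B$ ($Y{\left(Q,B \right)} = -2 + \left(\left(-4\right)^{2} + 5 \left(-4\right) + 5 B - 4 B\right) = -2 + \left(16 - 20 + 5 B - 4 B\right) = -2 + \left(-4 + B\right) = -6 + B$)
$U{\left(R,o \right)} = 2 + 36 o$ ($U{\left(R,o \right)} = o 6^{2} + 2 = o 36 + 2 = 36 o + 2 = 2 + 36 o$)
$U^{2}{\left(Y{\left(-1,X \right)},6 \right)} = \left(2 + 36 \cdot 6\right)^{2} = \left(2 + 216\right)^{2} = 218^{2} = 47524$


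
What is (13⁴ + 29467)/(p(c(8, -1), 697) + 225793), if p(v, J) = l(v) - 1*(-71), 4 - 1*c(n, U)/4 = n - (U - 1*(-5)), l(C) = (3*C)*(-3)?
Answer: 14507/56466 ≈ 0.25692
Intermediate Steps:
l(C) = -9*C
c(n, U) = 36 - 4*n + 4*U (c(n, U) = 16 - 4*(n - (U - 1*(-5))) = 16 - 4*(n - (U + 5)) = 16 - 4*(n - (5 + U)) = 16 - 4*(n + (-5 - U)) = 16 - 4*(-5 + n - U) = 16 + (20 - 4*n + 4*U) = 36 - 4*n + 4*U)
p(v, J) = 71 - 9*v (p(v, J) = -9*v - 1*(-71) = -9*v + 71 = 71 - 9*v)
(13⁴ + 29467)/(p(c(8, -1), 697) + 225793) = (13⁴ + 29467)/((71 - 9*(36 - 4*8 + 4*(-1))) + 225793) = (28561 + 29467)/((71 - 9*(36 - 32 - 4)) + 225793) = 58028/((71 - 9*0) + 225793) = 58028/((71 + 0) + 225793) = 58028/(71 + 225793) = 58028/225864 = 58028*(1/225864) = 14507/56466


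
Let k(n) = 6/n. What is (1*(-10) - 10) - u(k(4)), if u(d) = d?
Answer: -43/2 ≈ -21.500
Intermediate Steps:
(1*(-10) - 10) - u(k(4)) = (1*(-10) - 10) - 6/4 = (-10 - 10) - 6/4 = -20 - 1*3/2 = -20 - 3/2 = -43/2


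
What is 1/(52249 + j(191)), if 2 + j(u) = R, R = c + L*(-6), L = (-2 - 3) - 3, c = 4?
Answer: 1/52299 ≈ 1.9121e-5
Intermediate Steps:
L = -8 (L = -5 - 3 = -8)
R = 52 (R = 4 - 8*(-6) = 4 + 48 = 52)
j(u) = 50 (j(u) = -2 + 52 = 50)
1/(52249 + j(191)) = 1/(52249 + 50) = 1/52299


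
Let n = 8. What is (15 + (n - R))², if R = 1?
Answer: 484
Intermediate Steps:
(15 + (n - R))² = (15 + (8 - 1*1))² = (15 + (8 - 1))² = (15 + 7)² = 22² = 484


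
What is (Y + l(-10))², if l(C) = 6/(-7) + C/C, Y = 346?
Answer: 5870929/49 ≈ 1.1981e+5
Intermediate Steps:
l(C) = ⅐ (l(C) = 6*(-⅐) + 1 = -6/7 + 1 = ⅐)
(Y + l(-10))² = (346 + ⅐)² = (2423/7)² = 5870929/49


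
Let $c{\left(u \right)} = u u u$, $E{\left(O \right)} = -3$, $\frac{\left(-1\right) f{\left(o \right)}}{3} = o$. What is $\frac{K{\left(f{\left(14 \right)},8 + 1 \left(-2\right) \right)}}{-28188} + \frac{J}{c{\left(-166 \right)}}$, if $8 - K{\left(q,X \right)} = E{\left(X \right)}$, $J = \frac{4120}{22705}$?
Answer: $- \frac{28564235801}{73189712612196} \approx -0.00039028$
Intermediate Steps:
$f{\left(o \right)} = - 3 o$
$J = \frac{824}{4541}$ ($J = 4120 \cdot \frac{1}{22705} = \frac{824}{4541} \approx 0.18146$)
$c{\left(u \right)} = u^{3}$ ($c{\left(u \right)} = u^{2} u = u^{3}$)
$K{\left(q,X \right)} = 11$ ($K{\left(q,X \right)} = 8 - -3 = 8 + 3 = 11$)
$\frac{K{\left(f{\left(14 \right)},8 + 1 \left(-2\right) \right)}}{-28188} + \frac{J}{c{\left(-166 \right)}} = \frac{11}{-28188} + \frac{824}{4541 \left(-166\right)^{3}} = 11 \left(- \frac{1}{28188}\right) + \frac{824}{4541 \left(-4574296\right)} = - \frac{11}{28188} + \frac{824}{4541} \left(- \frac{1}{4574296}\right) = - \frac{11}{28188} - \frac{103}{2596484767} = - \frac{28564235801}{73189712612196}$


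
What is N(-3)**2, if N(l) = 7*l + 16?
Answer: 25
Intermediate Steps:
N(l) = 16 + 7*l
N(-3)**2 = (16 + 7*(-3))**2 = (16 - 21)**2 = (-5)**2 = 25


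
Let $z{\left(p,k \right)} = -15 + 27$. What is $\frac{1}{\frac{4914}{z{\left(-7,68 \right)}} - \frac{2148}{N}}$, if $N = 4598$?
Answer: $\frac{4598}{1880733} \approx 0.0024448$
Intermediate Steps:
$z{\left(p,k \right)} = 12$
$\frac{1}{\frac{4914}{z{\left(-7,68 \right)}} - \frac{2148}{N}} = \frac{1}{\frac{4914}{12} - \frac{2148}{4598}} = \frac{1}{4914 \cdot \frac{1}{12} - \frac{1074}{2299}} = \frac{1}{\frac{819}{2} - \frac{1074}{2299}} = \frac{1}{\frac{1880733}{4598}} = \frac{4598}{1880733}$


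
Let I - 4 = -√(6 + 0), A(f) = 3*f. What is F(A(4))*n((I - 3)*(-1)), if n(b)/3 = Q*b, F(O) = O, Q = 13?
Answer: -468 + 468*√6 ≈ 678.36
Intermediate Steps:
I = 4 - √6 (I = 4 - √(6 + 0) = 4 - √6 ≈ 1.5505)
n(b) = 39*b (n(b) = 3*(13*b) = 39*b)
F(A(4))*n((I - 3)*(-1)) = (3*4)*(39*(((4 - √6) - 3)*(-1))) = 12*(39*((1 - √6)*(-1))) = 12*(39*(-1 + √6)) = 12*(-39 + 39*√6) = -468 + 468*√6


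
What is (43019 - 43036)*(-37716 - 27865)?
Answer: 1114877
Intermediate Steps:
(43019 - 43036)*(-37716 - 27865) = -17*(-65581) = 1114877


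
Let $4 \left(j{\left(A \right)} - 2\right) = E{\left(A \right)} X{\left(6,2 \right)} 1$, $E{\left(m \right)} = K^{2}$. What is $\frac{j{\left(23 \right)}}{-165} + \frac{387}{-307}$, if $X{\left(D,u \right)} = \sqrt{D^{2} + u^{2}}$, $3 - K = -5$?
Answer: $- \frac{64469}{50655} - \frac{32 \sqrt{10}}{165} \approx -1.886$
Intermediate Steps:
$K = 8$ ($K = 3 - -5 = 3 + 5 = 8$)
$E{\left(m \right)} = 64$ ($E{\left(m \right)} = 8^{2} = 64$)
$j{\left(A \right)} = 2 + 32 \sqrt{10}$ ($j{\left(A \right)} = 2 + \frac{64 \sqrt{6^{2} + 2^{2}} \cdot 1}{4} = 2 + \frac{64 \sqrt{36 + 4} \cdot 1}{4} = 2 + \frac{64 \sqrt{40} \cdot 1}{4} = 2 + \frac{64 \cdot 2 \sqrt{10} \cdot 1}{4} = 2 + \frac{128 \sqrt{10} \cdot 1}{4} = 2 + \frac{128 \sqrt{10}}{4} = 2 + 32 \sqrt{10}$)
$\frac{j{\left(23 \right)}}{-165} + \frac{387}{-307} = \frac{2 + 32 \sqrt{10}}{-165} + \frac{387}{-307} = \left(2 + 32 \sqrt{10}\right) \left(- \frac{1}{165}\right) + 387 \left(- \frac{1}{307}\right) = \left(- \frac{2}{165} - \frac{32 \sqrt{10}}{165}\right) - \frac{387}{307} = - \frac{64469}{50655} - \frac{32 \sqrt{10}}{165}$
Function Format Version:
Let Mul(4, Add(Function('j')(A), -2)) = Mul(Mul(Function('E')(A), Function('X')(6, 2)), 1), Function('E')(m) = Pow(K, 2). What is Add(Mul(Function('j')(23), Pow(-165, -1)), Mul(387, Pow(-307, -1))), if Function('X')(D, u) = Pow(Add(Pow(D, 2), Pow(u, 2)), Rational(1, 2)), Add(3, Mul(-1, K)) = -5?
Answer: Add(Rational(-64469, 50655), Mul(Rational(-32, 165), Pow(10, Rational(1, 2)))) ≈ -1.8860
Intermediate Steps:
K = 8 (K = Add(3, Mul(-1, -5)) = Add(3, 5) = 8)
Function('E')(m) = 64 (Function('E')(m) = Pow(8, 2) = 64)
Function('j')(A) = Add(2, Mul(32, Pow(10, Rational(1, 2)))) (Function('j')(A) = Add(2, Mul(Rational(1, 4), Mul(Mul(64, Pow(Add(Pow(6, 2), Pow(2, 2)), Rational(1, 2))), 1))) = Add(2, Mul(Rational(1, 4), Mul(Mul(64, Pow(Add(36, 4), Rational(1, 2))), 1))) = Add(2, Mul(Rational(1, 4), Mul(Mul(64, Pow(40, Rational(1, 2))), 1))) = Add(2, Mul(Rational(1, 4), Mul(Mul(64, Mul(2, Pow(10, Rational(1, 2)))), 1))) = Add(2, Mul(Rational(1, 4), Mul(Mul(128, Pow(10, Rational(1, 2))), 1))) = Add(2, Mul(Rational(1, 4), Mul(128, Pow(10, Rational(1, 2))))) = Add(2, Mul(32, Pow(10, Rational(1, 2)))))
Add(Mul(Function('j')(23), Pow(-165, -1)), Mul(387, Pow(-307, -1))) = Add(Mul(Add(2, Mul(32, Pow(10, Rational(1, 2)))), Pow(-165, -1)), Mul(387, Pow(-307, -1))) = Add(Mul(Add(2, Mul(32, Pow(10, Rational(1, 2)))), Rational(-1, 165)), Mul(387, Rational(-1, 307))) = Add(Add(Rational(-2, 165), Mul(Rational(-32, 165), Pow(10, Rational(1, 2)))), Rational(-387, 307)) = Add(Rational(-64469, 50655), Mul(Rational(-32, 165), Pow(10, Rational(1, 2))))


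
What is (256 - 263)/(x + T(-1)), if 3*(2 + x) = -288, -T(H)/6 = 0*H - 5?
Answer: 7/68 ≈ 0.10294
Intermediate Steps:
T(H) = 30 (T(H) = -6*(0*H - 5) = -6*(0 - 5) = -6*(-5) = 30)
x = -98 (x = -2 + (⅓)*(-288) = -2 - 96 = -98)
(256 - 263)/(x + T(-1)) = (256 - 263)/(-98 + 30) = -7/(-68) = -7*(-1/68) = 7/68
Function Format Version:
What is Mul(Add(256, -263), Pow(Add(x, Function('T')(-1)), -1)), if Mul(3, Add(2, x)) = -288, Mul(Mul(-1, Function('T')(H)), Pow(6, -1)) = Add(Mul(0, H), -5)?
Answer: Rational(7, 68) ≈ 0.10294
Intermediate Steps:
Function('T')(H) = 30 (Function('T')(H) = Mul(-6, Add(Mul(0, H), -5)) = Mul(-6, Add(0, -5)) = Mul(-6, -5) = 30)
x = -98 (x = Add(-2, Mul(Rational(1, 3), -288)) = Add(-2, -96) = -98)
Mul(Add(256, -263), Pow(Add(x, Function('T')(-1)), -1)) = Mul(Add(256, -263), Pow(Add(-98, 30), -1)) = Mul(-7, Pow(-68, -1)) = Mul(-7, Rational(-1, 68)) = Rational(7, 68)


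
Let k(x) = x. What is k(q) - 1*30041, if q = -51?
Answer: -30092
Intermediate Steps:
k(q) - 1*30041 = -51 - 1*30041 = -51 - 30041 = -30092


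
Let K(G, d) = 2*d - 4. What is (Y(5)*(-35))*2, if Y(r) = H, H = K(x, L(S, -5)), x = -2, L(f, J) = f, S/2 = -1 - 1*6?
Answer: 2240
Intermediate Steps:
S = -14 (S = 2*(-1 - 1*6) = 2*(-1 - 6) = 2*(-7) = -14)
K(G, d) = -4 + 2*d
H = -32 (H = -4 + 2*(-14) = -4 - 28 = -32)
Y(r) = -32
(Y(5)*(-35))*2 = -32*(-35)*2 = 1120*2 = 2240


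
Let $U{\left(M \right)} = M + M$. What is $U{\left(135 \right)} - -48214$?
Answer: $48484$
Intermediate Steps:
$U{\left(M \right)} = 2 M$
$U{\left(135 \right)} - -48214 = 2 \cdot 135 - -48214 = 270 + 48214 = 48484$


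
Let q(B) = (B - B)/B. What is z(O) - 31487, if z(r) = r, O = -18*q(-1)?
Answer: -31487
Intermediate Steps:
q(B) = 0 (q(B) = 0/B = 0)
O = 0 (O = -18*0 = 0)
z(O) - 31487 = 0 - 31487 = -31487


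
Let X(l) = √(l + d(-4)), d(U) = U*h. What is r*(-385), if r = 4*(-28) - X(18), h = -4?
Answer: 43120 + 385*√34 ≈ 45365.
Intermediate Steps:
d(U) = -4*U (d(U) = U*(-4) = -4*U)
X(l) = √(16 + l) (X(l) = √(l - 4*(-4)) = √(l + 16) = √(16 + l))
r = -112 - √34 (r = 4*(-28) - √(16 + 18) = -112 - √34 ≈ -117.83)
r*(-385) = (-112 - √34)*(-385) = 43120 + 385*√34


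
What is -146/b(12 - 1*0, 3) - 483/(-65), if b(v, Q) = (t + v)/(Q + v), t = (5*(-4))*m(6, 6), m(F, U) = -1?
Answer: -63447/1040 ≈ -61.007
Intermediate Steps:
t = 20 (t = (5*(-4))*(-1) = -20*(-1) = 20)
b(v, Q) = (20 + v)/(Q + v)
-146/b(12 - 1*0, 3) - 483/(-65) = -146*(3 + (12 - 1*0))/(20 + (12 - 1*0)) - 483/(-65) = -146*(3 + (12 + 0))/(20 + (12 + 0)) - 483*(-1/65) = -146*(3 + 12)/(20 + 12) + 483/65 = -146/(32/15) + 483/65 = -146/((1/15)*32) + 483/65 = -146/32/15 + 483/65 = -146*15/32 + 483/65 = -1095/16 + 483/65 = -63447/1040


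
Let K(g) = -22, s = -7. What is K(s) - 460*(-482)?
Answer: 221698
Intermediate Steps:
K(s) - 460*(-482) = -22 - 460*(-482) = -22 + 221720 = 221698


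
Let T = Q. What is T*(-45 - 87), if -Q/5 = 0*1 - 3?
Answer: -1980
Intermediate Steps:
Q = 15 (Q = -5*(0*1 - 3) = -5*(0 - 3) = -5*(-3) = 15)
T = 15
T*(-45 - 87) = 15*(-45 - 87) = 15*(-132) = -1980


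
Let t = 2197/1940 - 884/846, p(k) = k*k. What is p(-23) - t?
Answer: 434036129/820620 ≈ 528.91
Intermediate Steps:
p(k) = k**2
t = 71851/820620 (t = 2197*(1/1940) - 884*1/846 = 2197/1940 - 442/423 = 71851/820620 ≈ 0.087557)
p(-23) - t = (-23)**2 - 1*71851/820620 = 529 - 71851/820620 = 434036129/820620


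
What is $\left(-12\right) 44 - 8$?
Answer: $-536$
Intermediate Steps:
$\left(-12\right) 44 - 8 = -528 - 8 = -536$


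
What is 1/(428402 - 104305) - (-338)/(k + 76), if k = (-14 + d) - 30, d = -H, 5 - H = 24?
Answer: 109544837/16528947 ≈ 6.6275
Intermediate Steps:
H = -19 (H = 5 - 1*24 = 5 - 24 = -19)
d = 19 (d = -1*(-19) = 19)
k = -25 (k = (-14 + 19) - 30 = 5 - 30 = -25)
1/(428402 - 104305) - (-338)/(k + 76) = 1/(428402 - 104305) - (-338)/(-25 + 76) = 1/324097 - (-338)/51 = 1/324097 - 1*(-338/51) = 1/324097 + 338/51 = 109544837/16528947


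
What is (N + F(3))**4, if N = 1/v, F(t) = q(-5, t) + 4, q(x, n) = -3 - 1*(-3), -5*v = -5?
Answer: 625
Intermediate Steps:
v = 1 (v = -1/5*(-5) = 1)
q(x, n) = 0 (q(x, n) = -3 + 3 = 0)
F(t) = 4 (F(t) = 0 + 4 = 4)
N = 1 (N = 1/1 = 1)
(N + F(3))**4 = (1 + 4)**4 = 5**4 = 625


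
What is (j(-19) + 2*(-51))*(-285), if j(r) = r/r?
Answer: 28785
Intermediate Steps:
j(r) = 1
(j(-19) + 2*(-51))*(-285) = (1 + 2*(-51))*(-285) = (1 - 102)*(-285) = -101*(-285) = 28785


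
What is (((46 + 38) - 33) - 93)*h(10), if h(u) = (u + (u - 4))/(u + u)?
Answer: -168/5 ≈ -33.600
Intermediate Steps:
h(u) = (-4 + 2*u)/(2*u) (h(u) = (u + (-4 + u))/((2*u)) = (-4 + 2*u)*(1/(2*u)) = (-4 + 2*u)/(2*u))
(((46 + 38) - 33) - 93)*h(10) = (((46 + 38) - 33) - 93)*((-2 + 10)/10) = ((84 - 33) - 93)*((⅒)*8) = (51 - 93)*(⅘) = -42*⅘ = -168/5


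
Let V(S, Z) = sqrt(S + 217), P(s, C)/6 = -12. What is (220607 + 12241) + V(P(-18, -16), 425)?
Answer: 232848 + sqrt(145) ≈ 2.3286e+5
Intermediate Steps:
P(s, C) = -72 (P(s, C) = 6*(-12) = -72)
V(S, Z) = sqrt(217 + S)
(220607 + 12241) + V(P(-18, -16), 425) = (220607 + 12241) + sqrt(217 - 72) = 232848 + sqrt(145)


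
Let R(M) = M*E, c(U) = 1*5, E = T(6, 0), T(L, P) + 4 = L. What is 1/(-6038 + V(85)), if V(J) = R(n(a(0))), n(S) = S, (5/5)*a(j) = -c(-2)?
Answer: -1/6048 ≈ -0.00016534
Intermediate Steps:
T(L, P) = -4 + L
E = 2 (E = -4 + 6 = 2)
c(U) = 5
a(j) = -5 (a(j) = -1*5 = -5)
R(M) = 2*M (R(M) = M*2 = 2*M)
V(J) = -10 (V(J) = 2*(-5) = -10)
1/(-6038 + V(85)) = 1/(-6038 - 10) = 1/(-6048) = -1/6048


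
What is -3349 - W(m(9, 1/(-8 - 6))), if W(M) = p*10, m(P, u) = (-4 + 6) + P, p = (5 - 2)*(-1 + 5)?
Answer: -3469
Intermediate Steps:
p = 12 (p = 3*4 = 12)
m(P, u) = 2 + P
W(M) = 120 (W(M) = 12*10 = 120)
-3349 - W(m(9, 1/(-8 - 6))) = -3349 - 1*120 = -3349 - 120 = -3469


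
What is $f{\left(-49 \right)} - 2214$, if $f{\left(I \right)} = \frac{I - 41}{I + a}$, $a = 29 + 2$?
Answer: $-2209$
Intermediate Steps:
$a = 31$
$f{\left(I \right)} = \frac{-41 + I}{31 + I}$ ($f{\left(I \right)} = \frac{I - 41}{I + 31} = \frac{-41 + I}{31 + I}$)
$f{\left(-49 \right)} - 2214 = \frac{-41 - 49}{31 - 49} - 2214 = \frac{1}{-18} \left(-90\right) - 2214 = \left(- \frac{1}{18}\right) \left(-90\right) - 2214 = 5 - 2214 = -2209$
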